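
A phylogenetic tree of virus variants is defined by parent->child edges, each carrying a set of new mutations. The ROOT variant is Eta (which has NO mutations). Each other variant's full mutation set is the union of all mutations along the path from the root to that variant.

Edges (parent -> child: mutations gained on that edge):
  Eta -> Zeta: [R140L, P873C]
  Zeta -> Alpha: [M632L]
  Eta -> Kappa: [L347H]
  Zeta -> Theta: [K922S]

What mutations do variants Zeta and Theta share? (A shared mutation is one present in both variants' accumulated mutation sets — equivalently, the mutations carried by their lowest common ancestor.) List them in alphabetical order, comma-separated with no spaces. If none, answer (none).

Answer: P873C,R140L

Derivation:
Accumulating mutations along path to Zeta:
  At Eta: gained [] -> total []
  At Zeta: gained ['R140L', 'P873C'] -> total ['P873C', 'R140L']
Mutations(Zeta) = ['P873C', 'R140L']
Accumulating mutations along path to Theta:
  At Eta: gained [] -> total []
  At Zeta: gained ['R140L', 'P873C'] -> total ['P873C', 'R140L']
  At Theta: gained ['K922S'] -> total ['K922S', 'P873C', 'R140L']
Mutations(Theta) = ['K922S', 'P873C', 'R140L']
Intersection: ['P873C', 'R140L'] ∩ ['K922S', 'P873C', 'R140L'] = ['P873C', 'R140L']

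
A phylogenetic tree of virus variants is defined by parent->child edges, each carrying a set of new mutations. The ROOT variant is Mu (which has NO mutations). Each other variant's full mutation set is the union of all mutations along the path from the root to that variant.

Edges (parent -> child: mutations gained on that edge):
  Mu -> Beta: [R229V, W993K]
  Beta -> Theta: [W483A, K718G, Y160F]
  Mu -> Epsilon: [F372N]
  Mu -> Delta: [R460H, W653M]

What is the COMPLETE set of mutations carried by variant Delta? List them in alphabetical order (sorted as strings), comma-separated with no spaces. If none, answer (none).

At Mu: gained [] -> total []
At Delta: gained ['R460H', 'W653M'] -> total ['R460H', 'W653M']

Answer: R460H,W653M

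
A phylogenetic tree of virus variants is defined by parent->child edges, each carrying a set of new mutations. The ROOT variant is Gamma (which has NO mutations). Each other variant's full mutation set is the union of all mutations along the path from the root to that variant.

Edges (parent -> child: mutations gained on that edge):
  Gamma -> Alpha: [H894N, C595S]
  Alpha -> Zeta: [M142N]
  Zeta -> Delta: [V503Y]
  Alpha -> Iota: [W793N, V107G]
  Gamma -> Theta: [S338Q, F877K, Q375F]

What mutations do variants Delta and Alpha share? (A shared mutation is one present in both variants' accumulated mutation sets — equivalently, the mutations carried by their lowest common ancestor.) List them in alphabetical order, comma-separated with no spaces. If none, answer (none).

Accumulating mutations along path to Delta:
  At Gamma: gained [] -> total []
  At Alpha: gained ['H894N', 'C595S'] -> total ['C595S', 'H894N']
  At Zeta: gained ['M142N'] -> total ['C595S', 'H894N', 'M142N']
  At Delta: gained ['V503Y'] -> total ['C595S', 'H894N', 'M142N', 'V503Y']
Mutations(Delta) = ['C595S', 'H894N', 'M142N', 'V503Y']
Accumulating mutations along path to Alpha:
  At Gamma: gained [] -> total []
  At Alpha: gained ['H894N', 'C595S'] -> total ['C595S', 'H894N']
Mutations(Alpha) = ['C595S', 'H894N']
Intersection: ['C595S', 'H894N', 'M142N', 'V503Y'] ∩ ['C595S', 'H894N'] = ['C595S', 'H894N']

Answer: C595S,H894N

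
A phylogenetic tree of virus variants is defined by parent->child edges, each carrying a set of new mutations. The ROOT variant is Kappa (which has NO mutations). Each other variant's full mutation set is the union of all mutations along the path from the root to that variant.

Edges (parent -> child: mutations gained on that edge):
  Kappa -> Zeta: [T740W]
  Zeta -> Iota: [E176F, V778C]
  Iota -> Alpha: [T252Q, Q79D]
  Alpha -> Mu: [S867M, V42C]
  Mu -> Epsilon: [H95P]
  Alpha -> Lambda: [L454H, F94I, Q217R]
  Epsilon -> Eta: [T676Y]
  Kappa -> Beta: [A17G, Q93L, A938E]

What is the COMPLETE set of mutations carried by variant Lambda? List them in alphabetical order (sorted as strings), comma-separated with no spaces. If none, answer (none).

At Kappa: gained [] -> total []
At Zeta: gained ['T740W'] -> total ['T740W']
At Iota: gained ['E176F', 'V778C'] -> total ['E176F', 'T740W', 'V778C']
At Alpha: gained ['T252Q', 'Q79D'] -> total ['E176F', 'Q79D', 'T252Q', 'T740W', 'V778C']
At Lambda: gained ['L454H', 'F94I', 'Q217R'] -> total ['E176F', 'F94I', 'L454H', 'Q217R', 'Q79D', 'T252Q', 'T740W', 'V778C']

Answer: E176F,F94I,L454H,Q217R,Q79D,T252Q,T740W,V778C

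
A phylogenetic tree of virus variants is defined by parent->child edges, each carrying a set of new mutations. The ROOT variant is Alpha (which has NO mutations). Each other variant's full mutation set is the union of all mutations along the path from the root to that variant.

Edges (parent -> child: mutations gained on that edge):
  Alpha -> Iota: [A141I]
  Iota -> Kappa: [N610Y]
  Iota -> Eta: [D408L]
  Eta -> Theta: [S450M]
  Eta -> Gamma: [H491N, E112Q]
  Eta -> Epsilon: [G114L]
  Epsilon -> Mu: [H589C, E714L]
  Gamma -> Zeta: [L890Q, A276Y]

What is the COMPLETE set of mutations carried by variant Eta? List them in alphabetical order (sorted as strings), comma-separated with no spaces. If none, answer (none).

At Alpha: gained [] -> total []
At Iota: gained ['A141I'] -> total ['A141I']
At Eta: gained ['D408L'] -> total ['A141I', 'D408L']

Answer: A141I,D408L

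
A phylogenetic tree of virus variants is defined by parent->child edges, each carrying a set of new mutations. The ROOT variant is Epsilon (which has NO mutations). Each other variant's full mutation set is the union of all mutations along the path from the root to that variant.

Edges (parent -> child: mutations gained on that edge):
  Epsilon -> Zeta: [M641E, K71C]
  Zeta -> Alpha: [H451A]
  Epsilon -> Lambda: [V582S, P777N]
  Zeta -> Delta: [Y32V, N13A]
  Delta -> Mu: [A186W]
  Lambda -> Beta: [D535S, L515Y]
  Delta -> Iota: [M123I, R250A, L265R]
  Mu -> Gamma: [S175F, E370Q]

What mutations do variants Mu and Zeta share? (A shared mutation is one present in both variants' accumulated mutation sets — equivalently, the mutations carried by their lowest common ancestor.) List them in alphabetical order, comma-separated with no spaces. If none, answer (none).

Accumulating mutations along path to Mu:
  At Epsilon: gained [] -> total []
  At Zeta: gained ['M641E', 'K71C'] -> total ['K71C', 'M641E']
  At Delta: gained ['Y32V', 'N13A'] -> total ['K71C', 'M641E', 'N13A', 'Y32V']
  At Mu: gained ['A186W'] -> total ['A186W', 'K71C', 'M641E', 'N13A', 'Y32V']
Mutations(Mu) = ['A186W', 'K71C', 'M641E', 'N13A', 'Y32V']
Accumulating mutations along path to Zeta:
  At Epsilon: gained [] -> total []
  At Zeta: gained ['M641E', 'K71C'] -> total ['K71C', 'M641E']
Mutations(Zeta) = ['K71C', 'M641E']
Intersection: ['A186W', 'K71C', 'M641E', 'N13A', 'Y32V'] ∩ ['K71C', 'M641E'] = ['K71C', 'M641E']

Answer: K71C,M641E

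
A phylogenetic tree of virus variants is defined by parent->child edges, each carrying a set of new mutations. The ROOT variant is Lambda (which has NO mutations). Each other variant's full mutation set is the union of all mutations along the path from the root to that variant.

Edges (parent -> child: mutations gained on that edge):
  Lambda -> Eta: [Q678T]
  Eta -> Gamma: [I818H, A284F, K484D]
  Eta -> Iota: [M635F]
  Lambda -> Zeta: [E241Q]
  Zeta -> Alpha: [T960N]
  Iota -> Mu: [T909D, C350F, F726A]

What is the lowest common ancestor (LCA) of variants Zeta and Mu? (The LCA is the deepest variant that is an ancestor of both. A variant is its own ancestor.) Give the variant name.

Answer: Lambda

Derivation:
Path from root to Zeta: Lambda -> Zeta
  ancestors of Zeta: {Lambda, Zeta}
Path from root to Mu: Lambda -> Eta -> Iota -> Mu
  ancestors of Mu: {Lambda, Eta, Iota, Mu}
Common ancestors: {Lambda}
Walk up from Mu: Mu (not in ancestors of Zeta), Iota (not in ancestors of Zeta), Eta (not in ancestors of Zeta), Lambda (in ancestors of Zeta)
Deepest common ancestor (LCA) = Lambda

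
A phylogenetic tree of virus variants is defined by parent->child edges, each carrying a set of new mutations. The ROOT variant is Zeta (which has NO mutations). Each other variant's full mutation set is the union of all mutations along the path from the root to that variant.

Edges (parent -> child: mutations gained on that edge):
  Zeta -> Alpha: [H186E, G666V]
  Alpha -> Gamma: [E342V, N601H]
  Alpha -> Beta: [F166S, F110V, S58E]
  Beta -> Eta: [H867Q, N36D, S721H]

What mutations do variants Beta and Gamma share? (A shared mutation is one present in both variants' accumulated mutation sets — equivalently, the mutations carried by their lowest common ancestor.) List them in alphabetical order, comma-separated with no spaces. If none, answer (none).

Answer: G666V,H186E

Derivation:
Accumulating mutations along path to Beta:
  At Zeta: gained [] -> total []
  At Alpha: gained ['H186E', 'G666V'] -> total ['G666V', 'H186E']
  At Beta: gained ['F166S', 'F110V', 'S58E'] -> total ['F110V', 'F166S', 'G666V', 'H186E', 'S58E']
Mutations(Beta) = ['F110V', 'F166S', 'G666V', 'H186E', 'S58E']
Accumulating mutations along path to Gamma:
  At Zeta: gained [] -> total []
  At Alpha: gained ['H186E', 'G666V'] -> total ['G666V', 'H186E']
  At Gamma: gained ['E342V', 'N601H'] -> total ['E342V', 'G666V', 'H186E', 'N601H']
Mutations(Gamma) = ['E342V', 'G666V', 'H186E', 'N601H']
Intersection: ['F110V', 'F166S', 'G666V', 'H186E', 'S58E'] ∩ ['E342V', 'G666V', 'H186E', 'N601H'] = ['G666V', 'H186E']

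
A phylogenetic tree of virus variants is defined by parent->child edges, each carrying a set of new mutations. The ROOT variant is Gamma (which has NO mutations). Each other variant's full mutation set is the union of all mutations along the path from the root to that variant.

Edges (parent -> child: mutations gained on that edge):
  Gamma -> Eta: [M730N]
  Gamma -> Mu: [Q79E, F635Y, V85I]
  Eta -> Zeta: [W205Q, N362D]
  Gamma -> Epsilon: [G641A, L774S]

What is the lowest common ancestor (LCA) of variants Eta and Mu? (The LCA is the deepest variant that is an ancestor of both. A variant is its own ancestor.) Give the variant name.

Answer: Gamma

Derivation:
Path from root to Eta: Gamma -> Eta
  ancestors of Eta: {Gamma, Eta}
Path from root to Mu: Gamma -> Mu
  ancestors of Mu: {Gamma, Mu}
Common ancestors: {Gamma}
Walk up from Mu: Mu (not in ancestors of Eta), Gamma (in ancestors of Eta)
Deepest common ancestor (LCA) = Gamma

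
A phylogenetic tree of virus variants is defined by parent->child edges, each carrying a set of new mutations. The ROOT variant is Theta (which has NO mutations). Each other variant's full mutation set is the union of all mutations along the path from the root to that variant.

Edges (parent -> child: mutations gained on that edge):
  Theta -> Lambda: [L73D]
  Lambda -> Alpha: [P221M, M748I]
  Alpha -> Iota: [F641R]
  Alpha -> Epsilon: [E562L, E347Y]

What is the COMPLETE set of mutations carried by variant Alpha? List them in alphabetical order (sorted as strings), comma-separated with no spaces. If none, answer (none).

At Theta: gained [] -> total []
At Lambda: gained ['L73D'] -> total ['L73D']
At Alpha: gained ['P221M', 'M748I'] -> total ['L73D', 'M748I', 'P221M']

Answer: L73D,M748I,P221M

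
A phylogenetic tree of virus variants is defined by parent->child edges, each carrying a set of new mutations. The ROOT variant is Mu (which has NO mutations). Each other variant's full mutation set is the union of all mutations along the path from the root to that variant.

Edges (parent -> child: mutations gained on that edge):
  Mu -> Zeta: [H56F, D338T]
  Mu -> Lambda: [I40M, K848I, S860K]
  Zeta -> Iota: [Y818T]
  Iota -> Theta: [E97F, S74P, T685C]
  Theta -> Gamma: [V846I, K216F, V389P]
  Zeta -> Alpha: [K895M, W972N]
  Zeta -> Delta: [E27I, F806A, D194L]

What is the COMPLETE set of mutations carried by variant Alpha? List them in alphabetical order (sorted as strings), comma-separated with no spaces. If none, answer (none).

At Mu: gained [] -> total []
At Zeta: gained ['H56F', 'D338T'] -> total ['D338T', 'H56F']
At Alpha: gained ['K895M', 'W972N'] -> total ['D338T', 'H56F', 'K895M', 'W972N']

Answer: D338T,H56F,K895M,W972N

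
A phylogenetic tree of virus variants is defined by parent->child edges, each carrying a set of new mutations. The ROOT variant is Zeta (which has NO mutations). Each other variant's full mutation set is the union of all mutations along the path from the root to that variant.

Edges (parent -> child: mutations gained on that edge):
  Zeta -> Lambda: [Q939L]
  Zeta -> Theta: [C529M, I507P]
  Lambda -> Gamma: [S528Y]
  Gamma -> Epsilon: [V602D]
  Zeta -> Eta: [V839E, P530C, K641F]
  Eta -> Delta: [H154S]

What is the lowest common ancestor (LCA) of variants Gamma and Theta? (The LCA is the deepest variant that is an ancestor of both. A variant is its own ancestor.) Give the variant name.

Path from root to Gamma: Zeta -> Lambda -> Gamma
  ancestors of Gamma: {Zeta, Lambda, Gamma}
Path from root to Theta: Zeta -> Theta
  ancestors of Theta: {Zeta, Theta}
Common ancestors: {Zeta}
Walk up from Theta: Theta (not in ancestors of Gamma), Zeta (in ancestors of Gamma)
Deepest common ancestor (LCA) = Zeta

Answer: Zeta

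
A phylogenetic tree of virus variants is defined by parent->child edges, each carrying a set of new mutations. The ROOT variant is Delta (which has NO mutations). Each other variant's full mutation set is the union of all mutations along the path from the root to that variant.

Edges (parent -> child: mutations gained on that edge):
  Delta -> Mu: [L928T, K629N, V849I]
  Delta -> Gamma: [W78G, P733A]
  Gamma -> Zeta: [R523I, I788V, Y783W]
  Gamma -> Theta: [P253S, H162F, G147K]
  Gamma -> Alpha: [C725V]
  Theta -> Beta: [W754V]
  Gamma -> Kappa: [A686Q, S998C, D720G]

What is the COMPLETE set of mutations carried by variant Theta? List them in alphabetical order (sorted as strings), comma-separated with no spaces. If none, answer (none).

Answer: G147K,H162F,P253S,P733A,W78G

Derivation:
At Delta: gained [] -> total []
At Gamma: gained ['W78G', 'P733A'] -> total ['P733A', 'W78G']
At Theta: gained ['P253S', 'H162F', 'G147K'] -> total ['G147K', 'H162F', 'P253S', 'P733A', 'W78G']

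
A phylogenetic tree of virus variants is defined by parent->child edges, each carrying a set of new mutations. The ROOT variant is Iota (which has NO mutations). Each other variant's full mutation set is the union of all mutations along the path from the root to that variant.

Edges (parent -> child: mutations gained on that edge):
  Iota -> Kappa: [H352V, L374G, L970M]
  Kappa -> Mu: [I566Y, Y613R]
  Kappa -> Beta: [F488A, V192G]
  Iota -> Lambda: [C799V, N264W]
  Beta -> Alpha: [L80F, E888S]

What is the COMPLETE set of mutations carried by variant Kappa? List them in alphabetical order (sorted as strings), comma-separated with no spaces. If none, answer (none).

At Iota: gained [] -> total []
At Kappa: gained ['H352V', 'L374G', 'L970M'] -> total ['H352V', 'L374G', 'L970M']

Answer: H352V,L374G,L970M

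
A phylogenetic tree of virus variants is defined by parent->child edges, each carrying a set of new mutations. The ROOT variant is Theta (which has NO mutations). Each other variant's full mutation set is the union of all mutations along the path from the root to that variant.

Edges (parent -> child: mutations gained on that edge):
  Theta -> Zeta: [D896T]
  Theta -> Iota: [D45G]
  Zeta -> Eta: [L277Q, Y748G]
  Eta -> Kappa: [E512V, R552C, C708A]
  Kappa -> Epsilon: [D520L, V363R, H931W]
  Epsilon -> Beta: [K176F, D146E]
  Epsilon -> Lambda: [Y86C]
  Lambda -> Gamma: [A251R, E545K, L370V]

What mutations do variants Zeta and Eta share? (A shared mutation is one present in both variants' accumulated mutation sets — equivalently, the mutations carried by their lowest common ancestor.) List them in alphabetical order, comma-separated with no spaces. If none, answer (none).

Accumulating mutations along path to Zeta:
  At Theta: gained [] -> total []
  At Zeta: gained ['D896T'] -> total ['D896T']
Mutations(Zeta) = ['D896T']
Accumulating mutations along path to Eta:
  At Theta: gained [] -> total []
  At Zeta: gained ['D896T'] -> total ['D896T']
  At Eta: gained ['L277Q', 'Y748G'] -> total ['D896T', 'L277Q', 'Y748G']
Mutations(Eta) = ['D896T', 'L277Q', 'Y748G']
Intersection: ['D896T'] ∩ ['D896T', 'L277Q', 'Y748G'] = ['D896T']

Answer: D896T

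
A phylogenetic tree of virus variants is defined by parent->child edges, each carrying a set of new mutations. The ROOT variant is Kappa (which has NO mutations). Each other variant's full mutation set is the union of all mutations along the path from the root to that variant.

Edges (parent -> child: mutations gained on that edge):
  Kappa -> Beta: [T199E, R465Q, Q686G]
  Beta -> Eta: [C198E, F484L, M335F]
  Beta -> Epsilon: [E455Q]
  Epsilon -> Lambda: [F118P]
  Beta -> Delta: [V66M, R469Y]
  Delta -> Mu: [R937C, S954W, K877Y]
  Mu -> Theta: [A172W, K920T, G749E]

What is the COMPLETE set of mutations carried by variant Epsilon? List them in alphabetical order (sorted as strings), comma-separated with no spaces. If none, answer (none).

Answer: E455Q,Q686G,R465Q,T199E

Derivation:
At Kappa: gained [] -> total []
At Beta: gained ['T199E', 'R465Q', 'Q686G'] -> total ['Q686G', 'R465Q', 'T199E']
At Epsilon: gained ['E455Q'] -> total ['E455Q', 'Q686G', 'R465Q', 'T199E']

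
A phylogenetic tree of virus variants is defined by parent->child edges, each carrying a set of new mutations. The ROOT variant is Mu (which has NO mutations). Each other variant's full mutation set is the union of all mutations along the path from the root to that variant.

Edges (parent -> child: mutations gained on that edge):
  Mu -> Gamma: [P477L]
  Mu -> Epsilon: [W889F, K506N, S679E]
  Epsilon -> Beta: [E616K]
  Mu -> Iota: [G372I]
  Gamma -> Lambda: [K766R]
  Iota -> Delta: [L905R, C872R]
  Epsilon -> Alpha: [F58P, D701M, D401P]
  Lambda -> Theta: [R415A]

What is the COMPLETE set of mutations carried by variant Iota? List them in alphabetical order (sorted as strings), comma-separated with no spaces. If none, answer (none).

Answer: G372I

Derivation:
At Mu: gained [] -> total []
At Iota: gained ['G372I'] -> total ['G372I']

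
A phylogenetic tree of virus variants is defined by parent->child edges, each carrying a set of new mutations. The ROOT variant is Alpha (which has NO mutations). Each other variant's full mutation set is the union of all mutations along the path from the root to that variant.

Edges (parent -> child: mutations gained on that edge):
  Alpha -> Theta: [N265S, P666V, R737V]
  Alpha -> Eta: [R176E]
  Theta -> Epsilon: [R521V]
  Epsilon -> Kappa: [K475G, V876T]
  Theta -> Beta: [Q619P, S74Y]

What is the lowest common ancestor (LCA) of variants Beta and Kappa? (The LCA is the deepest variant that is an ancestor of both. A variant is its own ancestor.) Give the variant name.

Path from root to Beta: Alpha -> Theta -> Beta
  ancestors of Beta: {Alpha, Theta, Beta}
Path from root to Kappa: Alpha -> Theta -> Epsilon -> Kappa
  ancestors of Kappa: {Alpha, Theta, Epsilon, Kappa}
Common ancestors: {Alpha, Theta}
Walk up from Kappa: Kappa (not in ancestors of Beta), Epsilon (not in ancestors of Beta), Theta (in ancestors of Beta), Alpha (in ancestors of Beta)
Deepest common ancestor (LCA) = Theta

Answer: Theta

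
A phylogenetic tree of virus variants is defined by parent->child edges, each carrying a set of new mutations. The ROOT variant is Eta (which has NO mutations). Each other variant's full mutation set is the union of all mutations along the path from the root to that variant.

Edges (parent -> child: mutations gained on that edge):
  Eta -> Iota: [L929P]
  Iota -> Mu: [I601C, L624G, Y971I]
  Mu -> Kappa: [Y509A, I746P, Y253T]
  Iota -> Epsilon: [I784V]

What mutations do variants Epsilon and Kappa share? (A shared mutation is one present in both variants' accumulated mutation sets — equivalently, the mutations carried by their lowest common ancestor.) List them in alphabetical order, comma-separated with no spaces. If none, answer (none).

Accumulating mutations along path to Epsilon:
  At Eta: gained [] -> total []
  At Iota: gained ['L929P'] -> total ['L929P']
  At Epsilon: gained ['I784V'] -> total ['I784V', 'L929P']
Mutations(Epsilon) = ['I784V', 'L929P']
Accumulating mutations along path to Kappa:
  At Eta: gained [] -> total []
  At Iota: gained ['L929P'] -> total ['L929P']
  At Mu: gained ['I601C', 'L624G', 'Y971I'] -> total ['I601C', 'L624G', 'L929P', 'Y971I']
  At Kappa: gained ['Y509A', 'I746P', 'Y253T'] -> total ['I601C', 'I746P', 'L624G', 'L929P', 'Y253T', 'Y509A', 'Y971I']
Mutations(Kappa) = ['I601C', 'I746P', 'L624G', 'L929P', 'Y253T', 'Y509A', 'Y971I']
Intersection: ['I784V', 'L929P'] ∩ ['I601C', 'I746P', 'L624G', 'L929P', 'Y253T', 'Y509A', 'Y971I'] = ['L929P']

Answer: L929P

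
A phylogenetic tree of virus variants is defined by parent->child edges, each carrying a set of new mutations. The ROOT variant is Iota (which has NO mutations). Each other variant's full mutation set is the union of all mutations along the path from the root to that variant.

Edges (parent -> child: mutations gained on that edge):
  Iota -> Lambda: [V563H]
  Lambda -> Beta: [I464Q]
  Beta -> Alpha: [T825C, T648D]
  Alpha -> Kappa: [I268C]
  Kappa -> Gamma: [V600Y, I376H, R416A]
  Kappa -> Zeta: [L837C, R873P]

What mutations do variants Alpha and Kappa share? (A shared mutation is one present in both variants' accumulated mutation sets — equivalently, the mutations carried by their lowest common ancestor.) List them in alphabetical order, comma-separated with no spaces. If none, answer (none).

Accumulating mutations along path to Alpha:
  At Iota: gained [] -> total []
  At Lambda: gained ['V563H'] -> total ['V563H']
  At Beta: gained ['I464Q'] -> total ['I464Q', 'V563H']
  At Alpha: gained ['T825C', 'T648D'] -> total ['I464Q', 'T648D', 'T825C', 'V563H']
Mutations(Alpha) = ['I464Q', 'T648D', 'T825C', 'V563H']
Accumulating mutations along path to Kappa:
  At Iota: gained [] -> total []
  At Lambda: gained ['V563H'] -> total ['V563H']
  At Beta: gained ['I464Q'] -> total ['I464Q', 'V563H']
  At Alpha: gained ['T825C', 'T648D'] -> total ['I464Q', 'T648D', 'T825C', 'V563H']
  At Kappa: gained ['I268C'] -> total ['I268C', 'I464Q', 'T648D', 'T825C', 'V563H']
Mutations(Kappa) = ['I268C', 'I464Q', 'T648D', 'T825C', 'V563H']
Intersection: ['I464Q', 'T648D', 'T825C', 'V563H'] ∩ ['I268C', 'I464Q', 'T648D', 'T825C', 'V563H'] = ['I464Q', 'T648D', 'T825C', 'V563H']

Answer: I464Q,T648D,T825C,V563H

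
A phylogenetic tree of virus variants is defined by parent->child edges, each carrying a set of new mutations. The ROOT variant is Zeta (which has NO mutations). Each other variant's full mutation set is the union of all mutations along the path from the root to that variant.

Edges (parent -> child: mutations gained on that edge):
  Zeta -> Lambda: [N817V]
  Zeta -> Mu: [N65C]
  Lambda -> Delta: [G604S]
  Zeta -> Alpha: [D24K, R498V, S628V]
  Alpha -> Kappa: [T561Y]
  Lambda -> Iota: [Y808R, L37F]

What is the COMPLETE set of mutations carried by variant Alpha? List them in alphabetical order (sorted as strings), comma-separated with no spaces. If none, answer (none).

Answer: D24K,R498V,S628V

Derivation:
At Zeta: gained [] -> total []
At Alpha: gained ['D24K', 'R498V', 'S628V'] -> total ['D24K', 'R498V', 'S628V']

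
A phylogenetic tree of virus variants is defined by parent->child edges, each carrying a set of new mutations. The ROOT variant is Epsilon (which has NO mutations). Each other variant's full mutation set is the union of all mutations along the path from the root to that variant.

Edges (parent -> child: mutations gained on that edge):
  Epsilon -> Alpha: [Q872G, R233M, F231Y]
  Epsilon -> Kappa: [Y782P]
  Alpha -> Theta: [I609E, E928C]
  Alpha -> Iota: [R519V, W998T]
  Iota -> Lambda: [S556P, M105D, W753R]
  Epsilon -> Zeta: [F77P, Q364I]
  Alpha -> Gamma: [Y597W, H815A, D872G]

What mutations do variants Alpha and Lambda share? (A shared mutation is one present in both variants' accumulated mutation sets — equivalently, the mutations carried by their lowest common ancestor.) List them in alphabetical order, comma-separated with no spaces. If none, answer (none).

Accumulating mutations along path to Alpha:
  At Epsilon: gained [] -> total []
  At Alpha: gained ['Q872G', 'R233M', 'F231Y'] -> total ['F231Y', 'Q872G', 'R233M']
Mutations(Alpha) = ['F231Y', 'Q872G', 'R233M']
Accumulating mutations along path to Lambda:
  At Epsilon: gained [] -> total []
  At Alpha: gained ['Q872G', 'R233M', 'F231Y'] -> total ['F231Y', 'Q872G', 'R233M']
  At Iota: gained ['R519V', 'W998T'] -> total ['F231Y', 'Q872G', 'R233M', 'R519V', 'W998T']
  At Lambda: gained ['S556P', 'M105D', 'W753R'] -> total ['F231Y', 'M105D', 'Q872G', 'R233M', 'R519V', 'S556P', 'W753R', 'W998T']
Mutations(Lambda) = ['F231Y', 'M105D', 'Q872G', 'R233M', 'R519V', 'S556P', 'W753R', 'W998T']
Intersection: ['F231Y', 'Q872G', 'R233M'] ∩ ['F231Y', 'M105D', 'Q872G', 'R233M', 'R519V', 'S556P', 'W753R', 'W998T'] = ['F231Y', 'Q872G', 'R233M']

Answer: F231Y,Q872G,R233M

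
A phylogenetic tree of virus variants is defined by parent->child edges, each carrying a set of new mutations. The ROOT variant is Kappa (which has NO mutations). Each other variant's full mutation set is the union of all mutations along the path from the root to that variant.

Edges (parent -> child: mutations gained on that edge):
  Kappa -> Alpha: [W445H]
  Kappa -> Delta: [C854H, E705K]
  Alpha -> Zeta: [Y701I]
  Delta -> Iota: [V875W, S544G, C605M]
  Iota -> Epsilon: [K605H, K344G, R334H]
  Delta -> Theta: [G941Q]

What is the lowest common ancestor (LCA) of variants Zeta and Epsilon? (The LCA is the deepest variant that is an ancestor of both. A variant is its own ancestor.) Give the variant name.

Path from root to Zeta: Kappa -> Alpha -> Zeta
  ancestors of Zeta: {Kappa, Alpha, Zeta}
Path from root to Epsilon: Kappa -> Delta -> Iota -> Epsilon
  ancestors of Epsilon: {Kappa, Delta, Iota, Epsilon}
Common ancestors: {Kappa}
Walk up from Epsilon: Epsilon (not in ancestors of Zeta), Iota (not in ancestors of Zeta), Delta (not in ancestors of Zeta), Kappa (in ancestors of Zeta)
Deepest common ancestor (LCA) = Kappa

Answer: Kappa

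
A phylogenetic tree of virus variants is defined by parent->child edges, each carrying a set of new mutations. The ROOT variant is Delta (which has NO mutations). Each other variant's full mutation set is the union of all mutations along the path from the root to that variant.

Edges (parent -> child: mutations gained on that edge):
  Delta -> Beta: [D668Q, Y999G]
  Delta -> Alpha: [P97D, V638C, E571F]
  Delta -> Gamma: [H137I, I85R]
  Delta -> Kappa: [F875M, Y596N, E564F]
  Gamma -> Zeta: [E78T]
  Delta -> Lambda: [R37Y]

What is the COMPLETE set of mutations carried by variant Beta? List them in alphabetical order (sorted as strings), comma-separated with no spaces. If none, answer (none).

Answer: D668Q,Y999G

Derivation:
At Delta: gained [] -> total []
At Beta: gained ['D668Q', 'Y999G'] -> total ['D668Q', 'Y999G']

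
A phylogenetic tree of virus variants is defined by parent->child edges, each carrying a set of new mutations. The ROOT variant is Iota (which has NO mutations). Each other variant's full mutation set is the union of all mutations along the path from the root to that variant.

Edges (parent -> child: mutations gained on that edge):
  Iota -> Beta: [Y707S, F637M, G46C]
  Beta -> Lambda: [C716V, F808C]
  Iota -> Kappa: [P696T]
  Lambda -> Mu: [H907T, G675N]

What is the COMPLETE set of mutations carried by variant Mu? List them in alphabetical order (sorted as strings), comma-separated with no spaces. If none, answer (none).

Answer: C716V,F637M,F808C,G46C,G675N,H907T,Y707S

Derivation:
At Iota: gained [] -> total []
At Beta: gained ['Y707S', 'F637M', 'G46C'] -> total ['F637M', 'G46C', 'Y707S']
At Lambda: gained ['C716V', 'F808C'] -> total ['C716V', 'F637M', 'F808C', 'G46C', 'Y707S']
At Mu: gained ['H907T', 'G675N'] -> total ['C716V', 'F637M', 'F808C', 'G46C', 'G675N', 'H907T', 'Y707S']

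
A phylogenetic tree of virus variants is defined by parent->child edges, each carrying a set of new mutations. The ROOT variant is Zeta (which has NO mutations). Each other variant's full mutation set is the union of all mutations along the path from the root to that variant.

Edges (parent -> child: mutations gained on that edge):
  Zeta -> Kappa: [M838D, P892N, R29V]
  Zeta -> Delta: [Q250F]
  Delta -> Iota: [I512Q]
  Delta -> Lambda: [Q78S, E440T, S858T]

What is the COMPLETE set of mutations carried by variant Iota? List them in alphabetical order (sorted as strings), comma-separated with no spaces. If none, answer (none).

At Zeta: gained [] -> total []
At Delta: gained ['Q250F'] -> total ['Q250F']
At Iota: gained ['I512Q'] -> total ['I512Q', 'Q250F']

Answer: I512Q,Q250F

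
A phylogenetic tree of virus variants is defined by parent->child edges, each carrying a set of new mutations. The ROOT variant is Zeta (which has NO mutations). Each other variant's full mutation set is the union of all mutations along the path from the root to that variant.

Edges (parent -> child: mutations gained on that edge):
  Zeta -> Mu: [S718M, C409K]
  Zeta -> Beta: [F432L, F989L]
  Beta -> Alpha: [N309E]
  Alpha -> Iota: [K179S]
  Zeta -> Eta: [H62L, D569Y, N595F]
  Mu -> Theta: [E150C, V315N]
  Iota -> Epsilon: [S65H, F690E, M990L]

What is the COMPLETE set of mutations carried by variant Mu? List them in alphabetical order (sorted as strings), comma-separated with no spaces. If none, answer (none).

Answer: C409K,S718M

Derivation:
At Zeta: gained [] -> total []
At Mu: gained ['S718M', 'C409K'] -> total ['C409K', 'S718M']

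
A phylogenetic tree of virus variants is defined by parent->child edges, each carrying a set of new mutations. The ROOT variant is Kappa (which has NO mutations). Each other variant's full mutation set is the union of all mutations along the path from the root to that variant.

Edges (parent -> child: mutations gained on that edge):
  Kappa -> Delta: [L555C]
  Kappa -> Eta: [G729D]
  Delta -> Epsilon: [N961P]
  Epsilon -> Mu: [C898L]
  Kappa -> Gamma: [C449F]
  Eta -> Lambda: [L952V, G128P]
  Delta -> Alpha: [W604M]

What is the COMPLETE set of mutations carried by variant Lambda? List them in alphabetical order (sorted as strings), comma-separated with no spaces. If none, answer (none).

At Kappa: gained [] -> total []
At Eta: gained ['G729D'] -> total ['G729D']
At Lambda: gained ['L952V', 'G128P'] -> total ['G128P', 'G729D', 'L952V']

Answer: G128P,G729D,L952V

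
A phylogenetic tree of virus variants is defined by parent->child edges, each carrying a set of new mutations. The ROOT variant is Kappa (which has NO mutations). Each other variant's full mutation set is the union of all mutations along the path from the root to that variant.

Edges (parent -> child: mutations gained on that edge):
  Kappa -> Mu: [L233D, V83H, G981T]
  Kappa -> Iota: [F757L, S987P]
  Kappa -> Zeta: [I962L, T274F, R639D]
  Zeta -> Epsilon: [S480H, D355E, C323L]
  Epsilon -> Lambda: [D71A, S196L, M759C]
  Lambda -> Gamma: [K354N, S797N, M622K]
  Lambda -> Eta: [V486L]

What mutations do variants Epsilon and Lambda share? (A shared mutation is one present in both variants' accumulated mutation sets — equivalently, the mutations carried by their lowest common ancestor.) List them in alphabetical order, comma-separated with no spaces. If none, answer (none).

Accumulating mutations along path to Epsilon:
  At Kappa: gained [] -> total []
  At Zeta: gained ['I962L', 'T274F', 'R639D'] -> total ['I962L', 'R639D', 'T274F']
  At Epsilon: gained ['S480H', 'D355E', 'C323L'] -> total ['C323L', 'D355E', 'I962L', 'R639D', 'S480H', 'T274F']
Mutations(Epsilon) = ['C323L', 'D355E', 'I962L', 'R639D', 'S480H', 'T274F']
Accumulating mutations along path to Lambda:
  At Kappa: gained [] -> total []
  At Zeta: gained ['I962L', 'T274F', 'R639D'] -> total ['I962L', 'R639D', 'T274F']
  At Epsilon: gained ['S480H', 'D355E', 'C323L'] -> total ['C323L', 'D355E', 'I962L', 'R639D', 'S480H', 'T274F']
  At Lambda: gained ['D71A', 'S196L', 'M759C'] -> total ['C323L', 'D355E', 'D71A', 'I962L', 'M759C', 'R639D', 'S196L', 'S480H', 'T274F']
Mutations(Lambda) = ['C323L', 'D355E', 'D71A', 'I962L', 'M759C', 'R639D', 'S196L', 'S480H', 'T274F']
Intersection: ['C323L', 'D355E', 'I962L', 'R639D', 'S480H', 'T274F'] ∩ ['C323L', 'D355E', 'D71A', 'I962L', 'M759C', 'R639D', 'S196L', 'S480H', 'T274F'] = ['C323L', 'D355E', 'I962L', 'R639D', 'S480H', 'T274F']

Answer: C323L,D355E,I962L,R639D,S480H,T274F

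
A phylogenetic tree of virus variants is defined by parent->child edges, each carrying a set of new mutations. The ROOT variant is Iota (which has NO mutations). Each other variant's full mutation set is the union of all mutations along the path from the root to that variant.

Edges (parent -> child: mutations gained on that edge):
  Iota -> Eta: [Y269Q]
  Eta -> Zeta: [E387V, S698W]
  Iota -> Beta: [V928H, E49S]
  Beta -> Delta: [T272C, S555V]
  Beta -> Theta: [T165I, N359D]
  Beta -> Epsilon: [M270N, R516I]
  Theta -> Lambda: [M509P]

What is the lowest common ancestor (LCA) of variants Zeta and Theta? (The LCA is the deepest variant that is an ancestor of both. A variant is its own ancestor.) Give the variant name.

Answer: Iota

Derivation:
Path from root to Zeta: Iota -> Eta -> Zeta
  ancestors of Zeta: {Iota, Eta, Zeta}
Path from root to Theta: Iota -> Beta -> Theta
  ancestors of Theta: {Iota, Beta, Theta}
Common ancestors: {Iota}
Walk up from Theta: Theta (not in ancestors of Zeta), Beta (not in ancestors of Zeta), Iota (in ancestors of Zeta)
Deepest common ancestor (LCA) = Iota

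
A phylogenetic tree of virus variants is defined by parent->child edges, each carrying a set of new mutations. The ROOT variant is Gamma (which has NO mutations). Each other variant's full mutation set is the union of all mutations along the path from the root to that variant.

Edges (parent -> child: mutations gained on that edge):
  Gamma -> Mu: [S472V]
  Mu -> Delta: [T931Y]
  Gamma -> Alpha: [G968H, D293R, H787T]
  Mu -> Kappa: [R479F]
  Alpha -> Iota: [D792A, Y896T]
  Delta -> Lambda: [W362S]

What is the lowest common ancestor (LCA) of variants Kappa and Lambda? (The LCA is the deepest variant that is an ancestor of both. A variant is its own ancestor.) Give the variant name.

Answer: Mu

Derivation:
Path from root to Kappa: Gamma -> Mu -> Kappa
  ancestors of Kappa: {Gamma, Mu, Kappa}
Path from root to Lambda: Gamma -> Mu -> Delta -> Lambda
  ancestors of Lambda: {Gamma, Mu, Delta, Lambda}
Common ancestors: {Gamma, Mu}
Walk up from Lambda: Lambda (not in ancestors of Kappa), Delta (not in ancestors of Kappa), Mu (in ancestors of Kappa), Gamma (in ancestors of Kappa)
Deepest common ancestor (LCA) = Mu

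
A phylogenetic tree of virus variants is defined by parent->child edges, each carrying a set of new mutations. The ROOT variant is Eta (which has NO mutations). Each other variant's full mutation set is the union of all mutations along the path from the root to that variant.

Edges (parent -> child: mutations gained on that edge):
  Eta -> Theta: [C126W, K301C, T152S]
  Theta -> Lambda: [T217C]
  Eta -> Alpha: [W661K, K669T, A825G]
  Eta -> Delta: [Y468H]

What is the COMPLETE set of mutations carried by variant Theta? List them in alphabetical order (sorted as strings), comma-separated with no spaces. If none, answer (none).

At Eta: gained [] -> total []
At Theta: gained ['C126W', 'K301C', 'T152S'] -> total ['C126W', 'K301C', 'T152S']

Answer: C126W,K301C,T152S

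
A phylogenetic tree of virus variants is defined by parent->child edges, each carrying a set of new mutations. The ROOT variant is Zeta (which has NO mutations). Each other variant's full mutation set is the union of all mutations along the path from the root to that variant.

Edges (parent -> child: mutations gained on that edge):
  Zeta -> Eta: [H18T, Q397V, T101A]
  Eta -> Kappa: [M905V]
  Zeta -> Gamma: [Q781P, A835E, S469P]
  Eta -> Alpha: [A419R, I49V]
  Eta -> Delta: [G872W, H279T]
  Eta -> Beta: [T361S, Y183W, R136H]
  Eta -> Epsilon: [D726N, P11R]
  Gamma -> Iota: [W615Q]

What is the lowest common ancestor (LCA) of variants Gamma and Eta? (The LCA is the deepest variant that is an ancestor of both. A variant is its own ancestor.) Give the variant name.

Path from root to Gamma: Zeta -> Gamma
  ancestors of Gamma: {Zeta, Gamma}
Path from root to Eta: Zeta -> Eta
  ancestors of Eta: {Zeta, Eta}
Common ancestors: {Zeta}
Walk up from Eta: Eta (not in ancestors of Gamma), Zeta (in ancestors of Gamma)
Deepest common ancestor (LCA) = Zeta

Answer: Zeta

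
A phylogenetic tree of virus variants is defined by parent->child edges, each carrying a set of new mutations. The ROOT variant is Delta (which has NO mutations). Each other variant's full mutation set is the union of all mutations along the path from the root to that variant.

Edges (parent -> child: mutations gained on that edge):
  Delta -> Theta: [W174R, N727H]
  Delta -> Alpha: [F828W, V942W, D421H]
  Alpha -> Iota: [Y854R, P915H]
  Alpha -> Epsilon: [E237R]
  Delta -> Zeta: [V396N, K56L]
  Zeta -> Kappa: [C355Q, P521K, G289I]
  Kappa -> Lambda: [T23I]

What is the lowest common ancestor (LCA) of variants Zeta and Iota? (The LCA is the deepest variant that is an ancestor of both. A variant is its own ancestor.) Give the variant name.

Answer: Delta

Derivation:
Path from root to Zeta: Delta -> Zeta
  ancestors of Zeta: {Delta, Zeta}
Path from root to Iota: Delta -> Alpha -> Iota
  ancestors of Iota: {Delta, Alpha, Iota}
Common ancestors: {Delta}
Walk up from Iota: Iota (not in ancestors of Zeta), Alpha (not in ancestors of Zeta), Delta (in ancestors of Zeta)
Deepest common ancestor (LCA) = Delta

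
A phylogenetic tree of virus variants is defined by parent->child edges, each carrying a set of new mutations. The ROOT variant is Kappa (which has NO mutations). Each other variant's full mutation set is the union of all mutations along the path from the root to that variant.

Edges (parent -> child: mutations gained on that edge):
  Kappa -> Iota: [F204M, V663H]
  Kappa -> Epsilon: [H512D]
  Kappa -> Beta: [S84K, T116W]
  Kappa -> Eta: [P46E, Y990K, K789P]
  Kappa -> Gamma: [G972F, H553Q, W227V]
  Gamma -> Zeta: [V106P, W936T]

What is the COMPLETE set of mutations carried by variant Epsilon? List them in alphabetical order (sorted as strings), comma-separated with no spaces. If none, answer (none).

At Kappa: gained [] -> total []
At Epsilon: gained ['H512D'] -> total ['H512D']

Answer: H512D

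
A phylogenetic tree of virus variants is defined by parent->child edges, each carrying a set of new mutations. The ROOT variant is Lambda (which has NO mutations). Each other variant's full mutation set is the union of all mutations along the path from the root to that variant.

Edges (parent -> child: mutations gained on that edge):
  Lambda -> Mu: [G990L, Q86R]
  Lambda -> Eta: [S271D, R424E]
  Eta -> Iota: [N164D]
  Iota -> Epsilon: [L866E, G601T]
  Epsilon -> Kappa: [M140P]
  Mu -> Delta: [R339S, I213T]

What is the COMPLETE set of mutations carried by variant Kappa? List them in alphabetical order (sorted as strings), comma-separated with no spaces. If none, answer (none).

Answer: G601T,L866E,M140P,N164D,R424E,S271D

Derivation:
At Lambda: gained [] -> total []
At Eta: gained ['S271D', 'R424E'] -> total ['R424E', 'S271D']
At Iota: gained ['N164D'] -> total ['N164D', 'R424E', 'S271D']
At Epsilon: gained ['L866E', 'G601T'] -> total ['G601T', 'L866E', 'N164D', 'R424E', 'S271D']
At Kappa: gained ['M140P'] -> total ['G601T', 'L866E', 'M140P', 'N164D', 'R424E', 'S271D']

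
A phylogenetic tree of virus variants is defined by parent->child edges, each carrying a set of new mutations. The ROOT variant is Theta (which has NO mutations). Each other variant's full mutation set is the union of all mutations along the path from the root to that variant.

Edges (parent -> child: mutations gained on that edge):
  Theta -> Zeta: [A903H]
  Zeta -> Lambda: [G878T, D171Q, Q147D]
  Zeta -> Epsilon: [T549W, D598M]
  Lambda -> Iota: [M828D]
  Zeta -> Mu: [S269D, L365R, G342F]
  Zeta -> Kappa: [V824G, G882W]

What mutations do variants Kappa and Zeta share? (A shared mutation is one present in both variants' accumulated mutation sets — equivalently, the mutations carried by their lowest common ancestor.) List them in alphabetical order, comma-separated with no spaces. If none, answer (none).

Answer: A903H

Derivation:
Accumulating mutations along path to Kappa:
  At Theta: gained [] -> total []
  At Zeta: gained ['A903H'] -> total ['A903H']
  At Kappa: gained ['V824G', 'G882W'] -> total ['A903H', 'G882W', 'V824G']
Mutations(Kappa) = ['A903H', 'G882W', 'V824G']
Accumulating mutations along path to Zeta:
  At Theta: gained [] -> total []
  At Zeta: gained ['A903H'] -> total ['A903H']
Mutations(Zeta) = ['A903H']
Intersection: ['A903H', 'G882W', 'V824G'] ∩ ['A903H'] = ['A903H']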